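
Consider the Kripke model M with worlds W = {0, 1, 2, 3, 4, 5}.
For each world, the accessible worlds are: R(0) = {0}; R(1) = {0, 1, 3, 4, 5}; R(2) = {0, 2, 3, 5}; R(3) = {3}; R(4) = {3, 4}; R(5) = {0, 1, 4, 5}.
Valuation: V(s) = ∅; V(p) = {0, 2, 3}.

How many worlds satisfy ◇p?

Recall that ◇ψ holds at a world iff ψ holds at some accessible world.
Let φ = ◇p. Evaluate φ at each world:
  0 (successors {0}): φ is true.
  1 (successors {0, 1, 3, 4, 5}): φ is true.
  2 (successors {0, 2, 3, 5}): φ is true.
  3 (successors {3}): φ is true.
  4 (successors {3, 4}): φ is true.
  5 (successors {0, 1, 4, 5}): φ is true.
For instance, at 3:
  At 3: ◇p requires p at some successor in {3}.
    p holds at 3, so ◇p is true at 3.
Satisfying worlds: {0, 1, 2, 3, 4, 5}

6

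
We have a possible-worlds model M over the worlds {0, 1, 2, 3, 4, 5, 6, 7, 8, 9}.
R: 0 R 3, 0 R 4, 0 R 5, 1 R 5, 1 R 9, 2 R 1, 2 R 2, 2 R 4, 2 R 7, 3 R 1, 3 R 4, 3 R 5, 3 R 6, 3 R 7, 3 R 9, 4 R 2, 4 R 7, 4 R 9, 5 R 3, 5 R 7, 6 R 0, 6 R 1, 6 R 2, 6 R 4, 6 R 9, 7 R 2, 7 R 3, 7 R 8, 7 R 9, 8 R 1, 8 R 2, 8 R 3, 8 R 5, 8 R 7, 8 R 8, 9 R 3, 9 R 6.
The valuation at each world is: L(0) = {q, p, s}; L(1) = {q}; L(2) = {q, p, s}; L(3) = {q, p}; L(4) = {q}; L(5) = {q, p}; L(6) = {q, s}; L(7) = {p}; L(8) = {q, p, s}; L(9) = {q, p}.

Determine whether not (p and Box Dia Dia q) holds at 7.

At 7: p and Box Dia Dia q is true, so not (p and Box Dia Dia q) is false.
  At 7: p is true, Box Dia Dia q is true, so p and Box Dia Dia q is true.
    At 7: Box Dia Dia q requires Dia Dia q at every successor {2, 3, 8, 9}.
      At 2: Dia Dia q is true.
      At 3: Dia Dia q is true.
      At 8: Dia Dia q is true.
      At 9: Dia Dia q is true.
    So Box Dia Dia q is true at 7.

No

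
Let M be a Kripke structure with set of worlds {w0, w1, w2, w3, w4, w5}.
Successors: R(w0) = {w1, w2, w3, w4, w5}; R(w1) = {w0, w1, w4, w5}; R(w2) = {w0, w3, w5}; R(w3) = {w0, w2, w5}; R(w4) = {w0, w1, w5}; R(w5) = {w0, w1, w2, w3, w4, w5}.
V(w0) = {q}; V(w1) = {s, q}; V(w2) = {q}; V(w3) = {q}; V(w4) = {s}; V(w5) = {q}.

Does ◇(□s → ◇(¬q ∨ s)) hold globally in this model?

Yes

Let φ = ◇(□s → ◇(¬q ∨ s)). Evaluate φ at each world:
  w0 (successors {w1, w2, w3, w4, w5}): φ is true.
  w1 (successors {w0, w1, w4, w5}): φ is true.
  w2 (successors {w0, w3, w5}): φ is true.
  w3 (successors {w0, w2, w5}): φ is true.
  w4 (successors {w0, w1, w5}): φ is true.
  w5 (successors {w0, w1, w2, w3, w4, w5}): φ is true.
For instance, at w1:
  At w1: ◇(□s → ◇(¬q ∨ s)) requires □s → ◇(¬q ∨ s) at some successor in {w0, w1, w4, w5}.
    □s → ◇(¬q ∨ s) holds at w0, so ◇(□s → ◇(¬q ∨ s)) is true at w1.
      At w0: □s is false, ◇(¬q ∨ s) is true, so □s → ◇(¬q ∨ s) is true.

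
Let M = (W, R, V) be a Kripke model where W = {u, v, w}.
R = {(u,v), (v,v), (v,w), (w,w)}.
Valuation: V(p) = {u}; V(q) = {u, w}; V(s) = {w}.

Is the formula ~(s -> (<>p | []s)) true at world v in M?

No

Recall that []ψ holds at a world iff ψ holds at every accessible world, and <>ψ holds iff ψ holds at some accessible world.
At v: s -> (<>p | []s) is true, so ~(s -> (<>p | []s)) is false.
  At v: s is false, <>p | []s is false, so s -> (<>p | []s) is true.
    At v: <>p is false, []s is false, so <>p | []s is false.
      At v: <>p requires p at some successor in {v, w}.
        At v: p is false.
        At w: p is false.
      So <>p is false at v.
      At v: []s requires s at every successor {v, w}.
        s fails at v, so []s is false at v.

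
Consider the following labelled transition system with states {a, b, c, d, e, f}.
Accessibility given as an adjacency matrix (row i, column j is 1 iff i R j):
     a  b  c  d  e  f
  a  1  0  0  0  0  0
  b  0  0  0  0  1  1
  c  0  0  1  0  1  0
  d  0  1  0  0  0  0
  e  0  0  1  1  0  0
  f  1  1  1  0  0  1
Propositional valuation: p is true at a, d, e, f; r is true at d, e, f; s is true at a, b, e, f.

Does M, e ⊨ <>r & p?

Recall that <>ψ holds at a world iff ψ holds at some accessible world.
At e: <>r is true, p is true, so <>r & p is true.
  At e: <>r requires r at some successor in {c, d}.
    r holds at d, so <>r is true at e.

Yes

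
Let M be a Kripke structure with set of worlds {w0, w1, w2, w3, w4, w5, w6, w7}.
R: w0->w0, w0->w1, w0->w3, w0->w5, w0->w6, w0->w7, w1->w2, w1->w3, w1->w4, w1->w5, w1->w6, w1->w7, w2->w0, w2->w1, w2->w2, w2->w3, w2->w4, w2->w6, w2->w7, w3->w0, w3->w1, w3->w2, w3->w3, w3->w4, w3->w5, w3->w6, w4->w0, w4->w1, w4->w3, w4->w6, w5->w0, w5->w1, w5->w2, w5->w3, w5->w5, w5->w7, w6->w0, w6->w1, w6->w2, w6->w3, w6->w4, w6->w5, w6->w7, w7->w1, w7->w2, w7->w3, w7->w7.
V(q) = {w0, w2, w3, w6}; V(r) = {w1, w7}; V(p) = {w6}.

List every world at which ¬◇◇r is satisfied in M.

Let φ = ¬◇◇r. Evaluate φ at each world:
  w0 (successors {w0, w1, w3, w5, w6, w7}): φ is false.
  w1 (successors {w2, w3, w4, w5, w6, w7}): φ is false.
  w2 (successors {w0, w1, w2, w3, w4, w6, w7}): φ is false.
  w3 (successors {w0, w1, w2, w3, w4, w5, w6}): φ is false.
  w4 (successors {w0, w1, w3, w6}): φ is false.
  w5 (successors {w0, w1, w2, w3, w5, w7}): φ is false.
  w6 (successors {w0, w1, w2, w3, w4, w5, w7}): φ is false.
  w7 (successors {w1, w2, w3, w7}): φ is false.
For instance, at w4:
  At w4: ◇◇r is true, so ¬◇◇r is false.
    At w4: ◇◇r requires ◇r at some successor in {w0, w1, w3, w6}.
      ◇r holds at w0, so ◇◇r is true at w4.
Satisfying worlds: none.

none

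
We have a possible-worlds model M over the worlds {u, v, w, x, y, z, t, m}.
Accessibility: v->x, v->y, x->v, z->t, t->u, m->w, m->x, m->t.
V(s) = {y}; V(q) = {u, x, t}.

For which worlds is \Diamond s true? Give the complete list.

Recall that \Diamond ψ holds at a world iff ψ holds at some accessible world.
Let φ = \Diamond s. Evaluate φ at each world:
  u (successors ∅): φ is false.
  v (successors {x, y}): φ is true.
  w (successors ∅): φ is false.
  x (successors {v}): φ is false.
  y (successors ∅): φ is false.
  z (successors {t}): φ is false.
  t (successors {u}): φ is false.
  m (successors {w, x, t}): φ is false.
For instance, at t:
  At t: \Diamond s requires s at some successor in {u}.
    At u: s is false.
  So \Diamond s is false at t.
Satisfying worlds: {v}

v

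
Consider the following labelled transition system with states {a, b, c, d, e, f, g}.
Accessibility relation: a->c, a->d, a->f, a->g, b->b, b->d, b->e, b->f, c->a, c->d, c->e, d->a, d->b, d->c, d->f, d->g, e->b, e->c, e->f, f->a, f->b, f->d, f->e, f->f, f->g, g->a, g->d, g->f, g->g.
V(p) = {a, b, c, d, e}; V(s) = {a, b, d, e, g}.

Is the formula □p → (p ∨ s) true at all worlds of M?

Yes

Let φ = □p → (p ∨ s). Evaluate φ at each world:
  a (successors {c, d, f, g}): φ is true.
  b (successors {b, d, e, f}): φ is true.
  c (successors {a, d, e}): φ is true.
  d (successors {a, b, c, f, g}): φ is true.
  e (successors {b, c, f}): φ is true.
  f (successors {a, b, d, e, f, g}): φ is true.
  g (successors {a, d, f, g}): φ is true.
For instance, at d:
  At d: □p is false, p ∨ s is true, so □p → (p ∨ s) is true.
    At d: □p requires p at every successor {a, b, c, f, g}.
      p fails at f, so □p is false at d.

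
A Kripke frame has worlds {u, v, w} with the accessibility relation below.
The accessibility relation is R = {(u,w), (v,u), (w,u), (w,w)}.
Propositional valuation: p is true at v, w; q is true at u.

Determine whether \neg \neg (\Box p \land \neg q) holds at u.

At u: \neg (\Box p \land \neg q) is true, so \neg \neg (\Box p \land \neg q) is false.
  At u: \Box p \land \neg q is false, so \neg (\Box p \land \neg q) is true.
    At u: \Box p is true, \neg q is false, so \Box p \land \neg q is false.
      At u: \Box p requires p at every successor {w}.
        At w: p is true.
      So \Box p is true at u.

No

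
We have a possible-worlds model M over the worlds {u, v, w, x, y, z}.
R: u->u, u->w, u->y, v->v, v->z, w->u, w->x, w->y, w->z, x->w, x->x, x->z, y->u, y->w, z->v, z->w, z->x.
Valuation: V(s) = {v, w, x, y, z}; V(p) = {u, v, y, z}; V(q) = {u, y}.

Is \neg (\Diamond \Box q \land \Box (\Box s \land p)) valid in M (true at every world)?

Yes

Let φ = \neg (\Diamond \Box q \land \Box (\Box s \land p)). Evaluate φ at each world:
  u (successors {u, w, y}): φ is true.
  v (successors {v, z}): φ is true.
  w (successors {u, x, y, z}): φ is true.
  x (successors {w, x, z}): φ is true.
  y (successors {u, w}): φ is true.
  z (successors {v, w, x}): φ is true.
For instance, at y:
  At y: \Diamond \Box q \land \Box (\Box s \land p) is false, so \neg (\Diamond \Box q \land \Box (\Box s \land p)) is true.
    At y: \Diamond \Box q is false, \Box (\Box s \land p) is false, so \Diamond \Box q \land \Box (\Box s \land p) is false.
      At y: \Diamond \Box q requires \Box q at some successor in {u, w}.
        At u: \Box q is false.
        At w: \Box q is false.
      So \Diamond \Box q is false at y.
      At y: \Box (\Box s \land p) requires \Box s \land p at every successor {u, w}.
        \Box s \land p fails at u, so \Box (\Box s \land p) is false at y.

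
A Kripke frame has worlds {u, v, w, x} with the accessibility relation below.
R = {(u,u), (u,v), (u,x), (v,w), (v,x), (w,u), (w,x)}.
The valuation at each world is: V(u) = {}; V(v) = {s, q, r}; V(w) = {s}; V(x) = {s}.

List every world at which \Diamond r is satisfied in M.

u

Recall that \Diamond ψ holds at a world iff ψ holds at some accessible world.
Let φ = \Diamond r. Evaluate φ at each world:
  u (successors {u, v, x}): φ is true.
  v (successors {w, x}): φ is false.
  w (successors {u, x}): φ is false.
  x (successors ∅): φ is false.
For instance, at w:
  At w: \Diamond r requires r at some successor in {u, x}.
    At u: r is false.
    At x: r is false.
  So \Diamond r is false at w.
Satisfying worlds: {u}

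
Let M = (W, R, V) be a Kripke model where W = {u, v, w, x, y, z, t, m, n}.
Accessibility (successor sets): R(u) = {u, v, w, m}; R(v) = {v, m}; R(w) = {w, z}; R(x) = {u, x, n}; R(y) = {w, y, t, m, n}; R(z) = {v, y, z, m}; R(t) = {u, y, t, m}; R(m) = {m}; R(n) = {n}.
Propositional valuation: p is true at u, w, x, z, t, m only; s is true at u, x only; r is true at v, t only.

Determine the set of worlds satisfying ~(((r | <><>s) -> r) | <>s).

y

Let φ = ~(((r | <><>s) -> r) | <>s). Evaluate φ at each world:
  u (successors {u, v, w, m}): φ is false.
  v (successors {v, m}): φ is false.
  w (successors {w, z}): φ is false.
  x (successors {u, x, n}): φ is false.
  y (successors {w, y, t, m, n}): φ is true.
  z (successors {v, y, z, m}): φ is false.
  t (successors {u, y, t, m}): φ is false.
  m (successors {m}): φ is false.
  n (successors {n}): φ is false.
For instance, at u:
  At u: ((r | <><>s) -> r) | <>s is true, so ~(((r | <><>s) -> r) | <>s) is false.
    At u: (r | <><>s) -> r is false, <>s is true, so ((r | <><>s) -> r) | <>s is true.
      At u: r | <><>s is true, r is false, so (r | <><>s) -> r is false.
      At u: <>s requires s at some successor in {u, v, w, m}.
        s holds at u, so <>s is true at u.
Satisfying worlds: {y}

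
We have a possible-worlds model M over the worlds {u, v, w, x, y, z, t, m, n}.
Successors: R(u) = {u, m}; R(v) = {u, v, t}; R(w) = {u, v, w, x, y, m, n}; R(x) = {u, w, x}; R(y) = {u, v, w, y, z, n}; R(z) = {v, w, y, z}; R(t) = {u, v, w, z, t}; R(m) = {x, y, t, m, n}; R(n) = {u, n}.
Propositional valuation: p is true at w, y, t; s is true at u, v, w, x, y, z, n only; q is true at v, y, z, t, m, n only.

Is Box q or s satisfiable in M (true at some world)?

Yes

Recall that Box ψ holds at a world iff ψ holds at every accessible world, and Dia ψ holds iff ψ holds at some accessible world.
Let φ = Box q or s. Evaluate φ at each world:
  u (successors {u, m}): φ is true.
  v (successors {u, v, t}): φ is true.
  w (successors {u, v, w, x, y, m, n}): φ is true.
  x (successors {u, w, x}): φ is true.
  y (successors {u, v, w, y, z, n}): φ is true.
  z (successors {v, w, y, z}): φ is true.
  t (successors {u, v, w, z, t}): φ is false.
  m (successors {x, y, t, m, n}): φ is false.
  n (successors {u, n}): φ is true.
Detail at u (witness):
  At u: Box q is false, s is true, so Box q or s is true.
    At u: Box q requires q at every successor {u, m}.
      q fails at u, so Box q is false at u.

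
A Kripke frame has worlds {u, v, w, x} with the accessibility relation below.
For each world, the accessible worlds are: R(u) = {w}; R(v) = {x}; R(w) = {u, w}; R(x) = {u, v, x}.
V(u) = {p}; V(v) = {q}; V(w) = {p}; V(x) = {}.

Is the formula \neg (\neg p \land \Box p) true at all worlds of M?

Yes

Let φ = \neg (\neg p \land \Box p). Evaluate φ at each world:
  u (successors {w}): φ is true.
  v (successors {x}): φ is true.
  w (successors {u, w}): φ is true.
  x (successors {u, v, x}): φ is true.
For instance, at x:
  At x: \neg p \land \Box p is false, so \neg (\neg p \land \Box p) is true.
    At x: \neg p is true, \Box p is false, so \neg p \land \Box p is false.
      At x: \Box p requires p at every successor {u, v, x}.
        p fails at v, so \Box p is false at x.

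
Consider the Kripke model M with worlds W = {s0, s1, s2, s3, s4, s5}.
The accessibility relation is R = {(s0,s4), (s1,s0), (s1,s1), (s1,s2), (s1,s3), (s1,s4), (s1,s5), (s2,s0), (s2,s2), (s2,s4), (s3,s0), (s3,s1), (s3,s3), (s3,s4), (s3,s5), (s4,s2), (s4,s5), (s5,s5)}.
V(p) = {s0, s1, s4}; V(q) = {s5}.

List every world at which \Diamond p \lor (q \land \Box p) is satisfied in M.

Let φ = \Diamond p \lor (q \land \Box p). Evaluate φ at each world:
  s0 (successors {s4}): φ is true.
  s1 (successors {s0, s1, s2, s3, s4, s5}): φ is true.
  s2 (successors {s0, s2, s4}): φ is true.
  s3 (successors {s0, s1, s3, s4, s5}): φ is true.
  s4 (successors {s2, s5}): φ is false.
  s5 (successors {s5}): φ is false.
For instance, at s4:
  At s4: \Diamond p is false, q \land \Box p is false, so \Diamond p \lor (q \land \Box p) is false.
    At s4: \Diamond p requires p at some successor in {s2, s5}.
      At s2: p is false.
      At s5: p is false.
    So \Diamond p is false at s4.
    At s4: q is false, \Box p is false, so q \land \Box p is false.
      At s4: \Box p requires p at every successor {s2, s5}.
        p fails at s2, so \Box p is false at s4.
Satisfying worlds: {s0, s1, s2, s3}

s0, s1, s2, s3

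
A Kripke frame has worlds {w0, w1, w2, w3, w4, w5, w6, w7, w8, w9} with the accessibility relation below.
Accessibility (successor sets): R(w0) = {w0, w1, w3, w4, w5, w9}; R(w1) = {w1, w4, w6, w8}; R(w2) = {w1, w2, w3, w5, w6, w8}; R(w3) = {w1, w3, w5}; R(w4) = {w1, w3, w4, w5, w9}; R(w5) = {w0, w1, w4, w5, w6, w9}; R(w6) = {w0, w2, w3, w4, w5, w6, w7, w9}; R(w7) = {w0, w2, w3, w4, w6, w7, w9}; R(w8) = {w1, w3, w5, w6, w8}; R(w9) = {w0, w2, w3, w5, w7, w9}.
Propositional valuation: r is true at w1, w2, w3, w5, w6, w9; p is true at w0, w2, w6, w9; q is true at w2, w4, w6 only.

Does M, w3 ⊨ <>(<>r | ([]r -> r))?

Yes

At w3: <>(<>r | ([]r -> r)) requires <>r | ([]r -> r) at some successor in {w1, w3, w5}.
  <>r | ([]r -> r) holds at w1, so <>(<>r | ([]r -> r)) is true at w3.
    At w1: <>r is true, []r -> r is true, so <>r | ([]r -> r) is true.
      At w1: <>r requires r at some successor in {w1, w4, w6, w8}.
        r holds at w1, so <>r is true at w1.
      At w1: []r is false, r is true, so []r -> r is true.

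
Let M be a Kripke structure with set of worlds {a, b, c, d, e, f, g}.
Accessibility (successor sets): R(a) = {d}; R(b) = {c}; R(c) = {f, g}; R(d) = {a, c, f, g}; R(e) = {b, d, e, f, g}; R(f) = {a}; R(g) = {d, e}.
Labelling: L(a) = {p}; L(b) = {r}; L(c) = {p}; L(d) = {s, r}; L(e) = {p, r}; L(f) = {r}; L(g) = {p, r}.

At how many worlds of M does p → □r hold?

7

Recall that □ψ holds at a world iff ψ holds at every accessible world, and ◇ψ holds iff ψ holds at some accessible world.
Let φ = p → □r. Evaluate φ at each world:
  a (successors {d}): φ is true.
  b (successors {c}): φ is true.
  c (successors {f, g}): φ is true.
  d (successors {a, c, f, g}): φ is true.
  e (successors {b, d, e, f, g}): φ is true.
  f (successors {a}): φ is true.
  g (successors {d, e}): φ is true.
For instance, at g:
  At g: p is true, □r is true, so p → □r is true.
    At g: □r requires r at every successor {d, e}.
      At d: r is true.
      At e: r is true.
    So □r is true at g.
Satisfying worlds: {a, b, c, d, e, f, g}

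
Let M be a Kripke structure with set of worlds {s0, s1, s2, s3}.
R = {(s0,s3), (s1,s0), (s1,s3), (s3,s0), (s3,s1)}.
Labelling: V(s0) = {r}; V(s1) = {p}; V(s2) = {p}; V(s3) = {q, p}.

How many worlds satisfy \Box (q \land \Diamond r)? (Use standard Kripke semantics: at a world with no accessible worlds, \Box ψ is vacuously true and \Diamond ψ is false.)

Recall that \Box ψ holds at a world iff ψ holds at every accessible world, and \Diamond ψ holds iff ψ holds at some accessible world.
Let φ = \Box (q \land \Diamond r). Evaluate φ at each world:
  s0 (successors {s3}): φ is true.
  s1 (successors {s0, s3}): φ is false.
  s2 (successors ∅): φ is true.
  s3 (successors {s0, s1}): φ is false.
For instance, at s3:
  At s3: \Box (q \land \Diamond r) requires q \land \Diamond r at every successor {s0, s1}.
    q \land \Diamond r fails at s0, so \Box (q \land \Diamond r) is false at s3.
      At s0: q is false, \Diamond r is false, so q \land \Diamond r is false.
Satisfying worlds: {s0, s2}

2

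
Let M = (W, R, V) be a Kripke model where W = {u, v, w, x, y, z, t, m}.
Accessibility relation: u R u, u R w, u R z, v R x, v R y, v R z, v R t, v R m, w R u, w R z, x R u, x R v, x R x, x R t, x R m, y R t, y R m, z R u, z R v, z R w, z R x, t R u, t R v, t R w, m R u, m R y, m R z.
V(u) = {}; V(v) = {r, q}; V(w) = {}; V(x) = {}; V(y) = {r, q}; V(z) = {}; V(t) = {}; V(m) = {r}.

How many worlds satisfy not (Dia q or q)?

2

Let φ = not (Dia q or q). Evaluate φ at each world:
  u (successors {u, w, z}): φ is true.
  v (successors {x, y, z, t, m}): φ is false.
  w (successors {u, z}): φ is true.
  x (successors {u, v, x, t, m}): φ is false.
  y (successors {t, m}): φ is false.
  z (successors {u, v, w, x}): φ is false.
  t (successors {u, v, w}): φ is false.
  m (successors {u, y, z}): φ is false.
For instance, at v:
  At v: Dia q or q is true, so not (Dia q or q) is false.
    At v: Dia q is true, q is true, so Dia q or q is true.
      At v: Dia q requires q at some successor in {x, y, z, t, m}.
        q holds at y, so Dia q is true at v.
Satisfying worlds: {u, w}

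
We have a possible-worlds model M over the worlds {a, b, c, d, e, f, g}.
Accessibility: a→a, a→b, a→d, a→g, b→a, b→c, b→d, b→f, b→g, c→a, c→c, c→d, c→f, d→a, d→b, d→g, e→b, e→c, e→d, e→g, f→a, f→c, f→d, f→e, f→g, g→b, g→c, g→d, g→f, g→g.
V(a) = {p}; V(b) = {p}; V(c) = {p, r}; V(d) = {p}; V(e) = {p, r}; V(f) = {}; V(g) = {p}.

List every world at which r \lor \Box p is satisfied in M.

Recall that \Box ψ holds at a world iff ψ holds at every accessible world, and \Diamond ψ holds iff ψ holds at some accessible world.
Let φ = r \lor \Box p. Evaluate φ at each world:
  a (successors {a, b, d, g}): φ is true.
  b (successors {a, c, d, f, g}): φ is false.
  c (successors {a, c, d, f}): φ is true.
  d (successors {a, b, g}): φ is true.
  e (successors {b, c, d, g}): φ is true.
  f (successors {a, c, d, e, g}): φ is true.
  g (successors {b, c, d, f, g}): φ is false.
For instance, at e:
  At e: r is true, \Box p is true, so r \lor \Box p is true.
    At e: \Box p requires p at every successor {b, c, d, g}.
      At b: p is true.
      At c: p is true.
      At d: p is true.
      At g: p is true.
    So \Box p is true at e.
Satisfying worlds: {a, c, d, e, f}

a, c, d, e, f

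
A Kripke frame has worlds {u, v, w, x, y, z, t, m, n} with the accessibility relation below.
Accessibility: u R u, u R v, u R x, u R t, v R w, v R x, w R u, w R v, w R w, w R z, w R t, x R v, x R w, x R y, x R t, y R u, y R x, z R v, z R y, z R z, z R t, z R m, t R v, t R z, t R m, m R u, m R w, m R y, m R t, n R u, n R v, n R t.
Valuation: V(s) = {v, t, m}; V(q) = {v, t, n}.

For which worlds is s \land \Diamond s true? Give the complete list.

t, m

Recall that \Diamond ψ holds at a world iff ψ holds at some accessible world.
Let φ = s \land \Diamond s. Evaluate φ at each world:
  u (successors {u, v, x, t}): φ is false.
  v (successors {w, x}): φ is false.
  w (successors {u, v, w, z, t}): φ is false.
  x (successors {v, w, y, t}): φ is false.
  y (successors {u, x}): φ is false.
  z (successors {v, y, z, t, m}): φ is false.
  t (successors {v, z, m}): φ is true.
  m (successors {u, w, y, t}): φ is true.
  n (successors {u, v, t}): φ is false.
For instance, at m:
  At m: s is true, \Diamond s is true, so s \land \Diamond s is true.
    At m: \Diamond s requires s at some successor in {u, w, y, t}.
      s holds at t, so \Diamond s is true at m.
Satisfying worlds: {t, m}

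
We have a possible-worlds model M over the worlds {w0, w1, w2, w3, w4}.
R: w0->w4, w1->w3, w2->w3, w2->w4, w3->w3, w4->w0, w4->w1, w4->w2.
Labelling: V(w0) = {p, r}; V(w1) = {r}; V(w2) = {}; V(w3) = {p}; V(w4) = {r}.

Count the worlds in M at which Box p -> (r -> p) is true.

Let φ = Box p -> (r -> p). Evaluate φ at each world:
  w0 (successors {w4}): φ is true.
  w1 (successors {w3}): φ is false.
  w2 (successors {w3, w4}): φ is true.
  w3 (successors {w3}): φ is true.
  w4 (successors {w0, w1, w2}): φ is true.
For instance, at w1:
  At w1: Box p is true, r -> p is false, so Box p -> (r -> p) is false.
    At w1: Box p requires p at every successor {w3}.
      At w3: p is true.
    So Box p is true at w1.
Satisfying worlds: {w0, w2, w3, w4}

4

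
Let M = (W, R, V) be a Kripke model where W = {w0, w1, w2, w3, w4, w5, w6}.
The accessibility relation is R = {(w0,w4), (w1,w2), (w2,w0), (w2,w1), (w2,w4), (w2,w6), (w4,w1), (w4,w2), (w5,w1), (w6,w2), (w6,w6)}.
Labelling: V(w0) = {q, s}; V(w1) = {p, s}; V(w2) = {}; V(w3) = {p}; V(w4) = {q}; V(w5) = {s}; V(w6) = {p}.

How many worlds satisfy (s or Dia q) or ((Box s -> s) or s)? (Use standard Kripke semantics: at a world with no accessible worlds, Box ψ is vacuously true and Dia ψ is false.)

Let φ = (s or Dia q) or ((Box s -> s) or s). Evaluate φ at each world:
  w0 (successors {w4}): φ is true.
  w1 (successors {w2}): φ is true.
  w2 (successors {w0, w1, w4, w6}): φ is true.
  w3 (successors ∅): φ is false.
  w4 (successors {w1, w2}): φ is true.
  w5 (successors {w1}): φ is true.
  w6 (successors {w2, w6}): φ is true.
For instance, at w5:
  At w5: s or Dia q is true, (Box s -> s) or s is true, so (s or Dia q) or ((Box s -> s) or s) is true.
    At w5: s is true, Dia q is false, so s or Dia q is true.
      At w5: Dia q requires q at some successor in {w1}.
        At w1: q is false.
      So Dia q is false at w5.
    At w5: Box s -> s is true, s is true, so (Box s -> s) or s is true.
      At w5: Box s is true, s is true, so Box s -> s is true.
Satisfying worlds: {w0, w1, w2, w4, w5, w6}

6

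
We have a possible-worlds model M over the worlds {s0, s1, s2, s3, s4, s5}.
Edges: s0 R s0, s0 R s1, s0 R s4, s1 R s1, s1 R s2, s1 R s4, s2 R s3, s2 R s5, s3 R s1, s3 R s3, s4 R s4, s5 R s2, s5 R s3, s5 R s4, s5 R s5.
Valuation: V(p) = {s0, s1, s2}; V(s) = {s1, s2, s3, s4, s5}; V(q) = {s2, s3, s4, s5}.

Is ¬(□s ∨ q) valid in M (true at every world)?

Let φ = ¬(□s ∨ q). Evaluate φ at each world:
  s0 (successors {s0, s1, s4}): φ is true.
  s1 (successors {s1, s2, s4}): φ is false.
  s2 (successors {s3, s5}): φ is false.
  s3 (successors {s1, s3}): φ is false.
  s4 (successors {s4}): φ is false.
  s5 (successors {s2, s3, s4, s5}): φ is false.
Detail at s1 (counterexample):
  At s1: □s ∨ q is true, so ¬(□s ∨ q) is false.
    At s1: □s is true, q is false, so □s ∨ q is true.
      At s1: □s requires s at every successor {s1, s2, s4}.
        At s1: s is true.
        At s2: s is true.
        At s4: s is true.
      So □s is true at s1.

No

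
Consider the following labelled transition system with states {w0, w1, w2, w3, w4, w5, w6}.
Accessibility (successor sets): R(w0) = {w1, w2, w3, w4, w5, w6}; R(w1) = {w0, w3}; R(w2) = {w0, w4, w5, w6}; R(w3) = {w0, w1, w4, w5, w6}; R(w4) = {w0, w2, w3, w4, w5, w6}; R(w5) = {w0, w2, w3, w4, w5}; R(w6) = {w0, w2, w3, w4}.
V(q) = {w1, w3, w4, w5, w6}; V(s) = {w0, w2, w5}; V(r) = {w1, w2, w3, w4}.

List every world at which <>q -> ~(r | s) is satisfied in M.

w6

Recall that <>ψ holds at a world iff ψ holds at some accessible world.
Let φ = <>q -> ~(r | s). Evaluate φ at each world:
  w0 (successors {w1, w2, w3, w4, w5, w6}): φ is false.
  w1 (successors {w0, w3}): φ is false.
  w2 (successors {w0, w4, w5, w6}): φ is false.
  w3 (successors {w0, w1, w4, w5, w6}): φ is false.
  w4 (successors {w0, w2, w3, w4, w5, w6}): φ is false.
  w5 (successors {w0, w2, w3, w4, w5}): φ is false.
  w6 (successors {w0, w2, w3, w4}): φ is true.
For instance, at w4:
  At w4: <>q is true, ~(r | s) is false, so <>q -> ~(r | s) is false.
    At w4: <>q requires q at some successor in {w0, w2, w3, w4, w5, w6}.
      q holds at w3, so <>q is true at w4.
Satisfying worlds: {w6}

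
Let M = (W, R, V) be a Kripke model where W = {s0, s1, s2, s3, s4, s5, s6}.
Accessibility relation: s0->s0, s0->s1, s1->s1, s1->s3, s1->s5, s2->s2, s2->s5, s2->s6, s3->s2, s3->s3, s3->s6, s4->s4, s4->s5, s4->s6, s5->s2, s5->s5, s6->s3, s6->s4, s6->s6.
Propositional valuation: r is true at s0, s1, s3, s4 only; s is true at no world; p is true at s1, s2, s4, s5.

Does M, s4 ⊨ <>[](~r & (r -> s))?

At s4: <>[](~r & (r -> s)) requires [](~r & (r -> s)) at some successor in {s4, s5, s6}.
  [](~r & (r -> s)) holds at s5, so <>[](~r & (r -> s)) is true at s4.
    At s5: [](~r & (r -> s)) requires ~r & (r -> s) at every successor {s2, s5}.
      At s2: ~r & (r -> s) is true.
      At s5: ~r & (r -> s) is true.
    So [](~r & (r -> s)) is true at s5.

Yes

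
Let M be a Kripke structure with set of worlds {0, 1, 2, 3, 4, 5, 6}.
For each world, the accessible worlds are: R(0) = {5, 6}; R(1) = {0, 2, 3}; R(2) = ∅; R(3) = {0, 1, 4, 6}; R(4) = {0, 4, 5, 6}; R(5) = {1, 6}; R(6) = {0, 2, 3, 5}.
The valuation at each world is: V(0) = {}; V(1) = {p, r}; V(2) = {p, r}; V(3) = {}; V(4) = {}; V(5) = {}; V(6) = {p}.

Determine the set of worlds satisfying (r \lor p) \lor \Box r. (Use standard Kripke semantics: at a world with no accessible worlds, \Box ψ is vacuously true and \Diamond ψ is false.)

Let φ = (r \lor p) \lor \Box r. Evaluate φ at each world:
  0 (successors {5, 6}): φ is false.
  1 (successors {0, 2, 3}): φ is true.
  2 (successors ∅): φ is true.
  3 (successors {0, 1, 4, 6}): φ is false.
  4 (successors {0, 4, 5, 6}): φ is false.
  5 (successors {1, 6}): φ is false.
  6 (successors {0, 2, 3, 5}): φ is true.
For instance, at 6:
  At 6: r \lor p is true, \Box r is false, so (r \lor p) \lor \Box r is true.
    At 6: \Box r requires r at every successor {0, 2, 3, 5}.
      r fails at 0, so \Box r is false at 6.
Satisfying worlds: {1, 2, 6}

1, 2, 6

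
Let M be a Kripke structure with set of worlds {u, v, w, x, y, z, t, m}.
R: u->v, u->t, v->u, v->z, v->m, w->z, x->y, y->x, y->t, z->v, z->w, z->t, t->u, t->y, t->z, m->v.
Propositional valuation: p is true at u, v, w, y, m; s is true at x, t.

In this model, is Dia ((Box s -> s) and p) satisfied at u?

Yes

Recall that Box ψ holds at a world iff ψ holds at every accessible world, and Dia ψ holds iff ψ holds at some accessible world.
At u: Dia ((Box s -> s) and p) requires (Box s -> s) and p at some successor in {v, t}.
  (Box s -> s) and p holds at v, so Dia ((Box s -> s) and p) is true at u.
    At v: Box s -> s is true, p is true, so (Box s -> s) and p is true.
      At v: Box s is false, s is false, so Box s -> s is true.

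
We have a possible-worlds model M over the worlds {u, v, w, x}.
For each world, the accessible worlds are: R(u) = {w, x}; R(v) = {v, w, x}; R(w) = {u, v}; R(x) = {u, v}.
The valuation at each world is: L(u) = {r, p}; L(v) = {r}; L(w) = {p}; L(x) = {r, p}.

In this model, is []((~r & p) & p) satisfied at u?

Recall that []ψ holds at a world iff ψ holds at every accessible world, and <>ψ holds iff ψ holds at some accessible world.
At u: []((~r & p) & p) requires (~r & p) & p at every successor {w, x}.
  (~r & p) & p fails at x, so []((~r & p) & p) is false at u.

No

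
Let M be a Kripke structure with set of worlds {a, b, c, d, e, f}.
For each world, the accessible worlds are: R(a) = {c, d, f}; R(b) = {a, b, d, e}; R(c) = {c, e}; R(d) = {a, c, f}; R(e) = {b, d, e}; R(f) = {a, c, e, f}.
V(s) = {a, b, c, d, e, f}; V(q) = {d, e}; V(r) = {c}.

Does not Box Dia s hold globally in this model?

Let φ = not Box Dia s. Evaluate φ at each world:
  a (successors {c, d, f}): φ is false.
  b (successors {a, b, d, e}): φ is false.
  c (successors {c, e}): φ is false.
  d (successors {a, c, f}): φ is false.
  e (successors {b, d, e}): φ is false.
  f (successors {a, c, e, f}): φ is false.
Detail at a (counterexample):
  At a: Box Dia s is true, so not Box Dia s is false.
    At a: Box Dia s requires Dia s at every successor {c, d, f}.
      At c: Dia s is true.
      At d: Dia s is true.
      At f: Dia s is true.
    So Box Dia s is true at a.

No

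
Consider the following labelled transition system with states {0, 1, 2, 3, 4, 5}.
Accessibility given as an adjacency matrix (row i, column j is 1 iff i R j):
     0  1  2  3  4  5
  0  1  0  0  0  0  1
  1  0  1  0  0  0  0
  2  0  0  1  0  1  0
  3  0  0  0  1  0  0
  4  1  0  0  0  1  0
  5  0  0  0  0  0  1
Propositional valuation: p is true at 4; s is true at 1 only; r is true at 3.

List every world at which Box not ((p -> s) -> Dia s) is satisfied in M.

0, 3, 5

Recall that Box ψ holds at a world iff ψ holds at every accessible world, and Dia ψ holds iff ψ holds at some accessible world.
Let φ = Box not ((p -> s) -> Dia s). Evaluate φ at each world:
  0 (successors {0, 5}): φ is true.
  1 (successors {1}): φ is false.
  2 (successors {2, 4}): φ is false.
  3 (successors {3}): φ is true.
  4 (successors {0, 4}): φ is false.
  5 (successors {5}): φ is true.
For instance, at 5:
  At 5: Box not ((p -> s) -> Dia s) requires not ((p -> s) -> Dia s) at every successor {5}.
      At 5: (p -> s) -> Dia s is false, so not ((p -> s) -> Dia s) is true.
  So Box not ((p -> s) -> Dia s) is true at 5.
Satisfying worlds: {0, 3, 5}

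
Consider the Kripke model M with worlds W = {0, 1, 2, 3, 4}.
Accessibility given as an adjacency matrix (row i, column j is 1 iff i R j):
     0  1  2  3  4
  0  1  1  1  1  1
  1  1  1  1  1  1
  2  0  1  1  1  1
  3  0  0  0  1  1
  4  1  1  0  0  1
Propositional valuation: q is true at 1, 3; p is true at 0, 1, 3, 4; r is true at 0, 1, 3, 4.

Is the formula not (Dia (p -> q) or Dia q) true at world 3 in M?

Recall that Dia ψ holds at a world iff ψ holds at some accessible world.
At 3: Dia (p -> q) or Dia q is true, so not (Dia (p -> q) or Dia q) is false.
  At 3: Dia (p -> q) is true, Dia q is true, so Dia (p -> q) or Dia q is true.
    At 3: Dia (p -> q) requires p -> q at some successor in {3, 4}.
      p -> q holds at 3, so Dia (p -> q) is true at 3.
    At 3: Dia q requires q at some successor in {3, 4}.
      q holds at 3, so Dia q is true at 3.

No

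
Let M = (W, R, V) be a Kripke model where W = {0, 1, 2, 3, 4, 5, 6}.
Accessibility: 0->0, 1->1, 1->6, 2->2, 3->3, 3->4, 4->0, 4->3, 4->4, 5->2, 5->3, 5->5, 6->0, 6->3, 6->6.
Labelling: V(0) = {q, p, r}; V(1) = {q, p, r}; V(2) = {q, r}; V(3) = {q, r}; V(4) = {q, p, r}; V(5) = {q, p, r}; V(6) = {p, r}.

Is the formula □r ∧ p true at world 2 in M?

No

At 2: □r is true, p is false, so □r ∧ p is false.
  At 2: □r requires r at every successor {2}.
    At 2: r is true.
  So □r is true at 2.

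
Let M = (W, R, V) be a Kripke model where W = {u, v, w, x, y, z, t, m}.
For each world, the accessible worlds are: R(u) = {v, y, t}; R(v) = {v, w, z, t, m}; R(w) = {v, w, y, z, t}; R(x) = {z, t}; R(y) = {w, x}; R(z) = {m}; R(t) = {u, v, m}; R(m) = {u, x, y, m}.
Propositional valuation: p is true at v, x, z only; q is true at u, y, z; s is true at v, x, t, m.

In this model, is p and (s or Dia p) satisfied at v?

Yes

Recall that Dia ψ holds at a world iff ψ holds at some accessible world.
At v: p is true, s or Dia p is true, so p and (s or Dia p) is true.
  At v: s is true, Dia p is true, so s or Dia p is true.
    At v: Dia p requires p at some successor in {v, w, z, t, m}.
      p holds at v, so Dia p is true at v.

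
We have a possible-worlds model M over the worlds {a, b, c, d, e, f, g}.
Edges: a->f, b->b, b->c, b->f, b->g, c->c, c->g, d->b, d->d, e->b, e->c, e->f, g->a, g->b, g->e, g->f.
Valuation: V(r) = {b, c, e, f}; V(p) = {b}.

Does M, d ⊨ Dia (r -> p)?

Yes

Recall that Dia ψ holds at a world iff ψ holds at some accessible world.
At d: Dia (r -> p) requires r -> p at some successor in {b, d}.
  r -> p holds at b, so Dia (r -> p) is true at d.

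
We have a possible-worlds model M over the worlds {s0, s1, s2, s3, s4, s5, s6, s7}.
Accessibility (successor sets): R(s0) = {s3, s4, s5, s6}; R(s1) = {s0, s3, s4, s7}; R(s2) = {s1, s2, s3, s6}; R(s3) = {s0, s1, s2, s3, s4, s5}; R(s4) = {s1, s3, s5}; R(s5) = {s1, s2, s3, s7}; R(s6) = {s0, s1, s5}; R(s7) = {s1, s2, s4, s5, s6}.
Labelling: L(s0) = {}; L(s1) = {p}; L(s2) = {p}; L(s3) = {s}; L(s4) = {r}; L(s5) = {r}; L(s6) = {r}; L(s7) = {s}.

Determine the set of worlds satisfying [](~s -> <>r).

Let φ = [](~s -> <>r). Evaluate φ at each world:
  s0 (successors {s3, s4, s5, s6}): φ is false.
  s1 (successors {s0, s3, s4, s7}): φ is true.
  s2 (successors {s1, s2, s3, s6}): φ is true.
  s3 (successors {s0, s1, s2, s3, s4, s5}): φ is false.
  s4 (successors {s1, s3, s5}): φ is false.
  s5 (successors {s1, s2, s3, s7}): φ is true.
  s6 (successors {s0, s1, s5}): φ is false.
  s7 (successors {s1, s2, s4, s5, s6}): φ is false.
For instance, at s7:
  At s7: [](~s -> <>r) requires ~s -> <>r at every successor {s1, s2, s4, s5, s6}.
    ~s -> <>r fails at s5, so [](~s -> <>r) is false at s7.
      At s5: ~s is true, <>r is false, so ~s -> <>r is false.
Satisfying worlds: {s1, s2, s5}

s1, s2, s5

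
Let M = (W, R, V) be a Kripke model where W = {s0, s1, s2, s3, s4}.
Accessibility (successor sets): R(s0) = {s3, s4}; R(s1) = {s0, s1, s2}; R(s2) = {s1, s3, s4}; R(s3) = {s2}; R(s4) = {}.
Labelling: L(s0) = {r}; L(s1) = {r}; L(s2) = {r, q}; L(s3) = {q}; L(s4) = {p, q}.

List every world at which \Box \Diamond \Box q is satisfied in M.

s1, s3, s4

Let φ = \Box \Diamond \Box q. Evaluate φ at each world:
  s0 (successors {s3, s4}): φ is false.
  s1 (successors {s0, s1, s2}): φ is true.
  s2 (successors {s1, s3, s4}): φ is false.
  s3 (successors {s2}): φ is true.
  s4 (successors ∅): φ is true.
For instance, at s2:
  At s2: \Box \Diamond \Box q requires \Diamond \Box q at every successor {s1, s3, s4}.
    \Diamond \Box q fails at s3, so \Box \Diamond \Box q is false at s2.
      At s3: \Diamond \Box q requires \Box q at some successor in {s2}.
        At s2: \Box q is false.
      So \Diamond \Box q is false at s3.
Satisfying worlds: {s1, s3, s4}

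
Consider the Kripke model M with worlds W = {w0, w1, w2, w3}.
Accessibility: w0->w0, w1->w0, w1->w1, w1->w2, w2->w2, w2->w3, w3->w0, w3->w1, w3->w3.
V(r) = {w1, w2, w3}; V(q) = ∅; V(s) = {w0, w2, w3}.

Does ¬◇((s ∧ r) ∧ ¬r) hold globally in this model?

Let φ = ¬◇((s ∧ r) ∧ ¬r). Evaluate φ at each world:
  w0 (successors {w0}): φ is true.
  w1 (successors {w0, w1, w2}): φ is true.
  w2 (successors {w2, w3}): φ is true.
  w3 (successors {w0, w1, w3}): φ is true.
For instance, at w3:
  At w3: ◇((s ∧ r) ∧ ¬r) is false, so ¬◇((s ∧ r) ∧ ¬r) is true.
    At w3: ◇((s ∧ r) ∧ ¬r) requires (s ∧ r) ∧ ¬r at some successor in {w0, w1, w3}.
      At w0: (s ∧ r) ∧ ¬r is false.
      At w1: (s ∧ r) ∧ ¬r is false.
      At w3: (s ∧ r) ∧ ¬r is false.
    So ◇((s ∧ r) ∧ ¬r) is false at w3.

Yes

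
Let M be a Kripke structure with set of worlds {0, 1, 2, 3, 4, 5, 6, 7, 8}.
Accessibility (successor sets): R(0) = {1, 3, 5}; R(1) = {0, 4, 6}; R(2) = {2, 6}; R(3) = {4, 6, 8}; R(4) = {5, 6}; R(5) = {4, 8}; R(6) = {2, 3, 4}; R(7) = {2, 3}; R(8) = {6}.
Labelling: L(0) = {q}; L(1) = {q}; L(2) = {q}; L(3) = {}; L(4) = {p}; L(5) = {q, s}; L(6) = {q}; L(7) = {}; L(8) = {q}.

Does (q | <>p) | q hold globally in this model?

No

Let φ = (q | <>p) | q. Evaluate φ at each world:
  0 (successors {1, 3, 5}): φ is true.
  1 (successors {0, 4, 6}): φ is true.
  2 (successors {2, 6}): φ is true.
  3 (successors {4, 6, 8}): φ is true.
  4 (successors {5, 6}): φ is false.
  5 (successors {4, 8}): φ is true.
  6 (successors {2, 3, 4}): φ is true.
  7 (successors {2, 3}): φ is false.
  8 (successors {6}): φ is true.
Detail at 4 (counterexample):
  At 4: q | <>p is false, q is false, so (q | <>p) | q is false.
    At 4: q is false, <>p is false, so q | <>p is false.
      At 4: <>p requires p at some successor in {5, 6}.
        At 5: p is false.
        At 6: p is false.
      So <>p is false at 4.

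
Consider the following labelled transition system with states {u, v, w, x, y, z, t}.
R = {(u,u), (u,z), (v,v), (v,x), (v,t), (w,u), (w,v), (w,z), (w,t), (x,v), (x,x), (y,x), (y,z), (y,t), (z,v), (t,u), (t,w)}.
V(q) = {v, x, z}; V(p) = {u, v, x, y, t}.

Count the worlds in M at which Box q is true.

2

Let φ = Box q. Evaluate φ at each world:
  u (successors {u, z}): φ is false.
  v (successors {v, x, t}): φ is false.
  w (successors {u, v, z, t}): φ is false.
  x (successors {v, x}): φ is true.
  y (successors {x, z, t}): φ is false.
  z (successors {v}): φ is true.
  t (successors {u, w}): φ is false.
For instance, at w:
  At w: Box q requires q at every successor {u, v, z, t}.
    q fails at u, so Box q is false at w.
Satisfying worlds: {x, z}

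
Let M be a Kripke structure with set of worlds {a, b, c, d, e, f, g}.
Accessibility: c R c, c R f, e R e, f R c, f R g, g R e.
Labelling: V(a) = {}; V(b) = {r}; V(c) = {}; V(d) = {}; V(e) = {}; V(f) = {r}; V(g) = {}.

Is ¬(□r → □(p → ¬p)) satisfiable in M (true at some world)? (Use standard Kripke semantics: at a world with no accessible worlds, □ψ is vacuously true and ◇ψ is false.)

Let φ = ¬(□r → □(p → ¬p)). Evaluate φ at each world:
  a (successors ∅): φ is false.
  b (successors ∅): φ is false.
  c (successors {c, f}): φ is false.
  d (successors ∅): φ is false.
  e (successors {e}): φ is false.
  f (successors {c, g}): φ is false.
  g (successors {e}): φ is false.
For instance, at g:
  At g: □r → □(p → ¬p) is true, so ¬(□r → □(p → ¬p)) is false.
    At g: □r is false, □(p → ¬p) is true, so □r → □(p → ¬p) is true.
      At g: □r requires r at every successor {e}.
        r fails at e, so □r is false at g.
      At g: □(p → ¬p) requires p → ¬p at every successor {e}.
        At e: p → ¬p is true.
      So □(p → ¬p) is true at g.

No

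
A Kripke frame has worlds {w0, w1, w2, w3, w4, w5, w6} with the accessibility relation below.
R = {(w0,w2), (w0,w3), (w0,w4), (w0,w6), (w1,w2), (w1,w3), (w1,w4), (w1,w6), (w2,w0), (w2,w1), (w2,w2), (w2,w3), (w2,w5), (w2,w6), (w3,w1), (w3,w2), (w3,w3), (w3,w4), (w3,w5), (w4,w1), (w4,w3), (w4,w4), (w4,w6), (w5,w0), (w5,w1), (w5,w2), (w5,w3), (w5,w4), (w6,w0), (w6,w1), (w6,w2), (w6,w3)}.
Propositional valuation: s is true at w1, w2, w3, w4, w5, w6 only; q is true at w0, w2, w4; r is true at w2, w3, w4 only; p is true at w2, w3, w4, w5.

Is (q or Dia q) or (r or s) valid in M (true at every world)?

Yes

Let φ = (q or Dia q) or (r or s). Evaluate φ at each world:
  w0 (successors {w2, w3, w4, w6}): φ is true.
  w1 (successors {w2, w3, w4, w6}): φ is true.
  w2 (successors {w0, w1, w2, w3, w5, w6}): φ is true.
  w3 (successors {w1, w2, w3, w4, w5}): φ is true.
  w4 (successors {w1, w3, w4, w6}): φ is true.
  w5 (successors {w0, w1, w2, w3, w4}): φ is true.
  w6 (successors {w0, w1, w2, w3}): φ is true.
For instance, at w2:
  At w2: q or Dia q is true, r or s is true, so (q or Dia q) or (r or s) is true.
    At w2: q is true, Dia q is true, so q or Dia q is true.
      At w2: Dia q requires q at some successor in {w0, w1, w2, w3, w5, w6}.
        q holds at w0, so Dia q is true at w2.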